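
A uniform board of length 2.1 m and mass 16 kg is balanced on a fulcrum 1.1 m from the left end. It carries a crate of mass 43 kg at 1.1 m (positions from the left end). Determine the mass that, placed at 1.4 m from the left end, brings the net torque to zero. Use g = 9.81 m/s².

m ≈ 2.67 kg

Taking torques about the fulcrum (at 1.1 m from the left end):
Beam weight: 16 × 9.81 = 157 N down at 1.05 m → arm 0.05 m, τ = 157 × 0.05 = 7.85 N·m counterclockwise.
Crate: acts at the fulcrum, moment arm 0 → no torque.
Net moment of known loads = 7.85 N·m counterclockwise.
An unknown mass m at 1.4 m has arm 0.3 m; its moment is m·g·0.3 clockwise.
Setting net torque to zero: m × 9.81 × 0.3 = 7.85 → m = 7.85 / (9.81 × 0.3) = 2.67 kg.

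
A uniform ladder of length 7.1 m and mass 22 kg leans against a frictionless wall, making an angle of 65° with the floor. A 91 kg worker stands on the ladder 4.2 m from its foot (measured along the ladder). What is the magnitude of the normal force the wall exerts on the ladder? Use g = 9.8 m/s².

N_wall ≈ 296 N

Choose the foot of the ladder as the axis so the floor normal and friction both act there and drop out.
Ladder weight 22×9.8 = 215.6 N acts at 3.55 m along the ladder; its horizontal arm is 3.55·cos65° = 1.5 m → τ = 323.4 N·m clockwise.
Worker: 91×9.8 = 891.8 N at 4.2 m → arm 1.775 m → τ = 1583 N·m clockwise.
Wall normal N acts horizontally at the top; its moment arm is the height L sinθ = 7.1·sin65° = 6.435 m, counterclockwise.
Balancing moments: N × 6.435 = 1906, giving N = 296 N.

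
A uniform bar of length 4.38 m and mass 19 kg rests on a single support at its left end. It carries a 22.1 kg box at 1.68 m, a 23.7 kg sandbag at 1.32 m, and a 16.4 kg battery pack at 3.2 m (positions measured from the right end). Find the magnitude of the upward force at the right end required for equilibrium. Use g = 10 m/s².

F ≈ 441 N

Sum moments about the left end (the unknown pivot reaction has zero arm there).
Beam weight: 19 × 10 = 190 N down at 2.19 m → arm 2.19 m, τ = 190 × 2.19 = 416.1 N·m clockwise.
Box: 22.1 × 10 = 221 N down at 1.68 m → arm 2.7 m, τ = 221 × 2.7 = 596.7 N·m clockwise.
Sandbag: 23.7 × 10 = 237 N down at 1.32 m → arm 3.06 m, τ = 237 × 3.06 = 725.2 N·m clockwise.
Battery pack: 16.4 × 10 = 164 N down at 3.2 m → arm 1.18 m, τ = 164 × 1.18 = 193.5 N·m clockwise.
Net moment of the loads = 1932 N·m clockwise.
The upward force F acts at the right end, arm 4.38 m, giving F × 4.38 counterclockwise.
Setting net torque to zero: F × 4.38 = 1932 → F = 1932 / 4.38 = 441 N.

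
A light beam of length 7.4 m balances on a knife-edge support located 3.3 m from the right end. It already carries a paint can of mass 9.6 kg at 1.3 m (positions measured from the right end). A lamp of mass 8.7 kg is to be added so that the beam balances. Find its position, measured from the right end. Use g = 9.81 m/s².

Taking torques about the knife-edge support (at 3.3 m from the right end):
Paint can: 9.6 × 9.81 = 94.18 N down at 1.3 m → arm 2 m, τ = 94.18 × 2 = 188.4 N·m clockwise.
Net moment of existing loads = 188.4 N·m clockwise.
The lamp weighs 8.7 × 9.81 = 85.35 N and must supply an equal counterclockwise moment, so its lever arm about the knife-edge support is 188.4 / 85.35 = 2.21 m.
That puts it at 3.3 + 2.21 = 5.51 m from the right end.

x ≈ 5.51 m from the right end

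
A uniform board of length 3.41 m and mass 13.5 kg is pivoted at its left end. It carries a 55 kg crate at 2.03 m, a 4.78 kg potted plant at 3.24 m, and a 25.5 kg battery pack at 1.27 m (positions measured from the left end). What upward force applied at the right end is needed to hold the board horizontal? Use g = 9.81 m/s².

Sum moments about the left end (the unknown pivot reaction has zero arm there).
Beam weight: 13.5 × 9.81 = 132.4 N down at 1.705 m → arm 1.705 m, τ = 132.4 × 1.705 = 225.7 N·m clockwise.
Crate: 55 × 9.81 = 539.6 N down at 2.03 m → arm 2.03 m, τ = 539.6 × 2.03 = 1095 N·m clockwise.
Potted plant: 4.78 × 9.81 = 46.89 N down at 3.24 m → arm 3.24 m, τ = 46.89 × 3.24 = 151.9 N·m clockwise.
Battery pack: 25.5 × 9.81 = 250.2 N down at 1.27 m → arm 1.27 m, τ = 250.2 × 1.27 = 317.8 N·m clockwise.
Net moment of the loads = 1790 N·m clockwise.
The upward force F acts at the right end, arm 3.41 m, giving F × 3.41 counterclockwise.
For rotational equilibrium, F × 3.41 = 1790, so F = 1790 / 3.41 = 525 N.

F ≈ 525 N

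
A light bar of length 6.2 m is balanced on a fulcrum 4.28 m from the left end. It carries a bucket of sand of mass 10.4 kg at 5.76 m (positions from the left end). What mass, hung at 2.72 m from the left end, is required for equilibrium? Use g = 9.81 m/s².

m ≈ 9.87 kg

Choose the fulcrum (at 4.28 m from the left end) as the axis so the support reaction has zero arm there.
Bucket of sand: 10.4 × 9.81 = 102 N down at 5.76 m → arm 1.48 m, τ = 102 × 1.48 = 151 N·m clockwise.
Net moment of known loads = 151 N·m clockwise.
An unknown mass m at 2.72 m has arm 1.56 m; its moment is m·g·1.56 counterclockwise.
Balancing moments: m × 9.81 × 1.56 = 151, giving m = 151 / (9.81 × 1.56) = 9.87 kg.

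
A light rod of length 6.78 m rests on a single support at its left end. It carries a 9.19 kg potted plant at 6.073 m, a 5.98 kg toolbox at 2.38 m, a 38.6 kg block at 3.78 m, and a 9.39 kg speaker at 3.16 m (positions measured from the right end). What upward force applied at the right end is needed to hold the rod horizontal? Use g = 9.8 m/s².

F ≈ 264 N

About the left end:
Potted plant: 9.19 × 9.8 = 90.06 N down at 6.073 m → arm 0.707 m, τ = 90.06 × 0.707 = 63.67 N·m clockwise.
Toolbox: 5.98 × 9.8 = 58.6 N down at 2.38 m → arm 4.4 m, τ = 58.6 × 4.4 = 257.8 N·m clockwise.
Block: 38.6 × 9.8 = 378.3 N down at 3.78 m → arm 3 m, τ = 378.3 × 3 = 1135 N·m clockwise.
Speaker: 9.39 × 9.8 = 92.02 N down at 3.16 m → arm 3.62 m, τ = 92.02 × 3.62 = 333.1 N·m clockwise.
Net moment of the loads = 1790 N·m clockwise.
The upward force F acts at the right end, arm 6.78 m, giving F × 6.78 counterclockwise.
Στ = 0 ⇒ F × 6.78 = 1790 ⇒ F = 1790 / 6.78 = 264 N.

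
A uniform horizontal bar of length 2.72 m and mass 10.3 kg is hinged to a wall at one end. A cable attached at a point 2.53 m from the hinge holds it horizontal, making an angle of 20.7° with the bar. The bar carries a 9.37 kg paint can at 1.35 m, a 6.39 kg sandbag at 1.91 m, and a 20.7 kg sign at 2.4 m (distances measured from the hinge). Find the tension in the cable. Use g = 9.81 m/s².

T ≈ 971 N

Sum moments about the hinge (the unknown hinge reaction has zero arm there).
Beam weight: 10.3 × 9.81 = 101 N down at 1.36 m → arm 1.36 m, τ = 101 × 1.36 = 137.4 N·m clockwise.
Paint can: 9.37 × 9.81 = 91.92 N down at 1.35 m → arm 1.35 m, τ = 91.92 × 1.35 = 124.1 N·m clockwise.
Sandbag: 6.39 × 9.81 = 62.69 N down at 1.91 m → arm 1.91 m, τ = 62.69 × 1.91 = 119.7 N·m clockwise.
Sign: 20.7 × 9.81 = 203.1 N down at 2.4 m → arm 2.4 m, τ = 203.1 × 2.4 = 487.4 N·m clockwise.
Total clockwise load moment = 868.6 N·m.
The cable tension T acts at 2.53 m; only its component perpendicular to the bar, T sinθ, produces torque. sin 20.7° = 0.3535.
Balancing moments: T × 2.53 × 0.3535 = 868.6, giving T = 868.6 / 0.8944 = 971 N.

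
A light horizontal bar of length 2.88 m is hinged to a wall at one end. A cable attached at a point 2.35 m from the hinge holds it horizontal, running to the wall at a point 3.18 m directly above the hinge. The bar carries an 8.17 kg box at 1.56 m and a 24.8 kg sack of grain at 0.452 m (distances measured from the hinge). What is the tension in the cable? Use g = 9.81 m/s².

About the hinge:
Box: 8.17 × 9.81 = 80.15 N down at 1.56 m → arm 1.56 m, τ = 80.15 × 1.56 = 125 N·m clockwise.
Sack of grain: 24.8 × 9.81 = 243.3 N down at 0.452 m → arm 0.452 m, τ = 243.3 × 0.452 = 110 N·m clockwise.
Total clockwise load moment = 235 N·m.
The cable tension T acts at 2.35 m; only its component perpendicular to the bar, T sinθ, produces torque. sinθ = h/√(h²+d²) = 3.18/√(3.18²+2.35²) = 0.8042.
Setting net torque to zero: T × 2.35 × 0.8042 = 235 → T = 235 / 1.89 = 124 N.

T ≈ 124 N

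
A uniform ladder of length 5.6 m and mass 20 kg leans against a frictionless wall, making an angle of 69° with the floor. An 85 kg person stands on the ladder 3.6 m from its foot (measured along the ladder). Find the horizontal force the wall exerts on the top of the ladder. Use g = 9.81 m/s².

Choose the foot of the ladder as the axis so the floor normal and friction both act there and drop out.
Ladder weight 20×9.81 = 196.2 N acts at 2.8 m along the ladder; its horizontal arm is 2.8·cos69° = 1.003 m → τ = 196.8 N·m clockwise.
Person: 85×9.81 = 833.9 N at 3.6 m → arm 1.29 m → τ = 1076 N·m clockwise.
Wall normal N acts horizontally at the top; its moment arm is the height L sinθ = 5.6·sin69° = 5.228 m, counterclockwise.
For rotational equilibrium, N × 5.228 = 1273, so N = 243 N.

N_wall ≈ 243 N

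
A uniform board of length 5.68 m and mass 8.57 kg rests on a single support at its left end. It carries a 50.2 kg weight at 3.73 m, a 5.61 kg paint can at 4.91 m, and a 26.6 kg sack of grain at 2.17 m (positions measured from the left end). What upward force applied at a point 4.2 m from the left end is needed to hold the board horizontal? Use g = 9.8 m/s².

F ≈ 693 N

Take moments about the left end.
Beam weight: 8.57 × 9.8 = 83.99 N down at 2.84 m → arm 2.84 m, τ = 83.99 × 2.84 = 238.5 N·m clockwise.
Weight: 50.2 × 9.8 = 492 N down at 3.73 m → arm 3.73 m, τ = 492 × 3.73 = 1835 N·m clockwise.
Paint can: 5.61 × 9.8 = 54.98 N down at 4.91 m → arm 4.91 m, τ = 54.98 × 4.91 = 270 N·m clockwise.
Sack of grain: 26.6 × 9.8 = 260.7 N down at 2.17 m → arm 2.17 m, τ = 260.7 × 2.17 = 565.7 N·m clockwise.
Net moment of the loads = 2909 N·m clockwise.
The upward force F acts at a point 4.2 m from the left end, arm 4.2 m, giving F × 4.2 counterclockwise.
Στ = 0 ⇒ F × 4.2 = 2909 ⇒ F = 2909 / 4.2 = 693 N.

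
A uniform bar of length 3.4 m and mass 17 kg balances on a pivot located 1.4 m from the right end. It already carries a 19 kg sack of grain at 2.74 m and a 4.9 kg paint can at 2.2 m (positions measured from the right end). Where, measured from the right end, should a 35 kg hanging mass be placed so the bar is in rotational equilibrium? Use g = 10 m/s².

About the pivot (at 1.4 m from the right end):
Beam weight: 17 × 10 = 170 N down at 1.7 m → arm 0.3 m, τ = 170 × 0.3 = 51 N·m counterclockwise.
Sack of grain: 19 × 10 = 190 N down at 2.74 m → arm 1.34 m, τ = 190 × 1.34 = 254.6 N·m counterclockwise.
Paint can: 4.9 × 10 = 49 N down at 2.2 m → arm 0.8 m, τ = 49 × 0.8 = 39.2 N·m counterclockwise.
Net moment of existing loads = 344.8 N·m counterclockwise.
The hanging mass weighs 35 × 10 = 350 N and must supply an equal clockwise moment, so its lever arm about the pivot is 344.8 / 350 = 0.985 m.
That puts it at 1.4 − 0.985 = 0.415 m from the right end.

x ≈ 0.415 m from the right end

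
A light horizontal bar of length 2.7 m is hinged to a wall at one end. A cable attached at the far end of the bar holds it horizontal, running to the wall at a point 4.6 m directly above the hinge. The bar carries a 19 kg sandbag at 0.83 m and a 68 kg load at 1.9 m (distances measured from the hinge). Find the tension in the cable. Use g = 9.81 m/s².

T ≈ 611 N

Take moments about the hinge.
Sandbag: 19 × 9.81 = 186.4 N down at 0.83 m → arm 0.83 m, τ = 186.4 × 0.83 = 154.7 N·m clockwise.
Load: 68 × 9.81 = 667.1 N down at 1.9 m → arm 1.9 m, τ = 667.1 × 1.9 = 1267 N·m clockwise.
Total clockwise load moment = 1422 N·m.
The cable tension T acts at 2.7 m; only its component perpendicular to the bar, T sinθ, produces torque. sinθ = h/√(h²+d²) = 4.6/√(4.6²+2.7²) = 0.8624.
Στ = 0 ⇒ T × 2.7 × 0.8624 = 1422 ⇒ T = 1422 / 2.328 = 611 N.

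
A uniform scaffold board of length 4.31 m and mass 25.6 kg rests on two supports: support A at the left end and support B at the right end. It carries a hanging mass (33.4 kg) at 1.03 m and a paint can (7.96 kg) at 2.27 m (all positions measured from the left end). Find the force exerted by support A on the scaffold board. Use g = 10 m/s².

R_A ≈ 420 N

About support B:
Beam weight: 25.6 × 10 = 256 N down at 2.155 m → arm 2.155 m, τ = 256 × 2.155 = 551.7 N·m counterclockwise.
Hanging mass: 33.4 × 10 = 334 N down at 1.03 m → arm 3.28 m, τ = 334 × 3.28 = 1096 N·m counterclockwise.
Paint can: 7.96 × 10 = 79.6 N down at 2.27 m → arm 2.04 m, τ = 79.6 × 2.04 = 162.4 N·m counterclockwise.
Net load moment about support B = 1810 N·m counterclockwise.
Reaction R at support A is upward at 0 m, arm 4.31 m → moment R × 4.31 clockwise.
Balancing moments: R × 4.31 = 1810, giving R = 420 N.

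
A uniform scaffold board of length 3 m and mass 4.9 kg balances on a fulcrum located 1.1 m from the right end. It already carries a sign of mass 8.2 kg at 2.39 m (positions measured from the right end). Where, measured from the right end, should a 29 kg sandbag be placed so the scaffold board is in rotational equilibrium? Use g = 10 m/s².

Sum moments about the fulcrum (at 1.1 m from the right end) (the support reaction has zero arm there).
Beam weight: 4.9 × 10 = 49 N down at 1.5 m → arm 0.4 m, τ = 49 × 0.4 = 19.6 N·m counterclockwise.
Sign: 8.2 × 10 = 82 N down at 2.39 m → arm 1.29 m, τ = 82 × 1.29 = 105.8 N·m counterclockwise.
Net moment of existing loads = 125.4 N·m counterclockwise.
The sandbag weighs 29 × 10 = 290 N and must supply an equal clockwise moment, so its lever arm about the fulcrum is 125.4 / 290 = 0.432 m.
That puts it at 1.1 − 0.432 = 0.668 m from the right end.

x ≈ 0.668 m from the right end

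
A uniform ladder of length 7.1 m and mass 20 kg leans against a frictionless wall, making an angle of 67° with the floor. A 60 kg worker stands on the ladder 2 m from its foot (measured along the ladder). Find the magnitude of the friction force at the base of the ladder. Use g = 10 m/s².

f ≈ 114 N

Choose the foot of the ladder as the axis so the floor normal and friction both act there and drop out.
Ladder weight 20×10 = 200 N acts at 3.55 m along the ladder; its horizontal arm is 3.55·cos67° = 1.387 m → τ = 277.4 N·m clockwise.
Worker: 60×10 = 600 N at 2 m → arm 0.7815 m → τ = 468.9 N·m clockwise.
Wall normal N acts horizontally at the top; its moment arm is the height L sinθ = 7.1·sin67° = 6.536 m, counterclockwise.
Setting net torque to zero: N × 6.536 = 746.3 → N = 114 N.
ΣFx = 0: friction at the foot balances the wall's push, so f = N_wall = 114 N.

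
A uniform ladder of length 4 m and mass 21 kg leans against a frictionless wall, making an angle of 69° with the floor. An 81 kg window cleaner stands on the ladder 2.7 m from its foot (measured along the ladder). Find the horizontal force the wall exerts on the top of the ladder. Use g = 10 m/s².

N_wall ≈ 250 N

About the foot of the ladder:
Ladder weight 21×10 = 210 N acts at 2 m along the ladder; its horizontal arm is 2·cos69° = 0.7167 m → τ = 150.5 N·m clockwise.
Window cleaner: 81×10 = 810 N at 2.7 m → arm 0.9676 m → τ = 783.8 N·m clockwise.
Wall normal N acts horizontally at the top; its moment arm is the height L sinθ = 4·sin69° = 3.734 m, counterclockwise.
For rotational equilibrium, N × 3.734 = 934.3, so N = 250 N.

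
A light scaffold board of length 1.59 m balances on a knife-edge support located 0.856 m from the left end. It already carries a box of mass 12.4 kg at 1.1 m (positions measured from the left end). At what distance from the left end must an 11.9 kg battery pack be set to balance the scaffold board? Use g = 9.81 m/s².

x ≈ 0.602 m from the left end

Sum moments about the knife-edge support (at 0.856 m from the left end) (the support reaction has zero arm there).
Box: 12.4 × 9.81 = 121.6 N down at 1.1 m → arm 0.244 m, τ = 121.6 × 0.244 = 29.67 N·m clockwise.
Net moment of existing loads = 29.67 N·m clockwise.
The battery pack weighs 11.9 × 9.81 = 116.7 N and must supply an equal counterclockwise moment, so its lever arm about the knife-edge support is 29.67 / 116.7 = 0.254 m.
That puts it at 0.856 − 0.254 = 0.602 m from the left end.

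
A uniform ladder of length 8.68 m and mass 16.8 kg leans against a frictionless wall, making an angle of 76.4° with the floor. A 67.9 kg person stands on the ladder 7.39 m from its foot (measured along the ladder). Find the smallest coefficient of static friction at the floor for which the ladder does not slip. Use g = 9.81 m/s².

μ_min ≈ 0.189

Taking torques about the foot of the ladder:
Ladder weight 16.8×9.81 = 164.8 N acts at 4.34 m along the ladder; its horizontal arm is 4.34·cos76.4° = 1.021 m → τ = 168.3 N·m clockwise.
Person: 67.9×9.81 = 666.1 N at 7.39 m → arm 1.738 m → τ = 1158 N·m clockwise.
Wall normal N acts horizontally at the top; its moment arm is the height L sinθ = 8.68·sin76.4° = 8.437 m, counterclockwise.
Στ = 0 ⇒ N × 8.437 = 1326 ⇒ N = 157.2 N.
ΣFx = 0 ⇒ f = N_wall = 157.2 N. ΣFy = 0 ⇒ N_floor = 830.9 N.
μ_min = f / N_floor = 157.2 / 830.9 = 0.189.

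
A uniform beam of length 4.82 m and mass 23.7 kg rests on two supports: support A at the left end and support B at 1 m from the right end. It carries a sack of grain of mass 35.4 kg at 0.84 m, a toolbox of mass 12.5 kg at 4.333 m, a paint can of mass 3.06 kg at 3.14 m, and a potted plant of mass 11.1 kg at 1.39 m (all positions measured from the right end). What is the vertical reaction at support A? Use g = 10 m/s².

Taking torques about support B:
Beam weight: 23.7 × 10 = 237 N down at 2.41 m → arm 1.41 m, τ = 237 × 1.41 = 334.2 N·m counterclockwise.
Sack of grain: 35.4 × 10 = 354 N down at 0.84 m → arm 0.16 m, τ = 354 × 0.16 = 56.64 N·m clockwise.
Toolbox: 12.5 × 10 = 125 N down at 4.333 m → arm 3.333 m, τ = 125 × 3.333 = 416.6 N·m counterclockwise.
Paint can: 3.06 × 10 = 30.6 N down at 3.14 m → arm 2.14 m, τ = 30.6 × 2.14 = 65.48 N·m counterclockwise.
Potted plant: 11.1 × 10 = 111 N down at 1.39 m → arm 0.39 m, τ = 111 × 0.39 = 43.29 N·m counterclockwise.
Net load moment about support B = 802.9 N·m counterclockwise.
Reaction R at support A is upward at 4.82 m, arm 3.82 m → moment R × 3.82 clockwise.
Balancing moments: R × 3.82 = 802.9, giving R = 210 N.

R_A ≈ 210 N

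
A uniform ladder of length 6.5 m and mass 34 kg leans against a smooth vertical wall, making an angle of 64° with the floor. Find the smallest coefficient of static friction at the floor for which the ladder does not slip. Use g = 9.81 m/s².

μ_min ≈ 0.244

Take moments about the foot of the ladder.
Ladder weight 34×9.81 = 333.5 N acts at 3.25 m along the ladder; its horizontal arm is 3.25·cos64° = 1.425 m → τ = 475.2 N·m clockwise.
Wall normal N acts horizontally at the top; its moment arm is the height L sinθ = 6.5·sin64° = 5.842 m, counterclockwise.
Στ = 0 ⇒ N × 5.842 = 475.2 ⇒ N = 81.34 N.
ΣFx = 0 ⇒ f = N_wall = 81.34 N. ΣFy = 0 ⇒ N_floor = 333.5 N.
μ_min = f / N_floor = 81.34 / 333.5 = 0.244.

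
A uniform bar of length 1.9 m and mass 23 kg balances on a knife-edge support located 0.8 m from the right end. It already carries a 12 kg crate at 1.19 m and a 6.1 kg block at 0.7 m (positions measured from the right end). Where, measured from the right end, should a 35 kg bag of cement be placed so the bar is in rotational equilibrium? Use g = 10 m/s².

x ≈ 0.585 m from the right end

Sum moments about the knife-edge support (at 0.8 m from the right end) (the support reaction has zero arm there).
Beam weight: 23 × 10 = 230 N down at 0.95 m → arm 0.15 m, τ = 230 × 0.15 = 34.5 N·m counterclockwise.
Crate: 12 × 10 = 120 N down at 1.19 m → arm 0.39 m, τ = 120 × 0.39 = 46.8 N·m counterclockwise.
Block: 6.1 × 10 = 61 N down at 0.7 m → arm 0.1 m, τ = 61 × 0.1 = 6.1 N·m clockwise.
Net moment of existing loads = 75.2 N·m counterclockwise.
The bag of cement weighs 35 × 10 = 350 N and must supply an equal clockwise moment, so its lever arm about the knife-edge support is 75.2 / 350 = 0.215 m.
That puts it at 0.8 − 0.215 = 0.585 m from the right end.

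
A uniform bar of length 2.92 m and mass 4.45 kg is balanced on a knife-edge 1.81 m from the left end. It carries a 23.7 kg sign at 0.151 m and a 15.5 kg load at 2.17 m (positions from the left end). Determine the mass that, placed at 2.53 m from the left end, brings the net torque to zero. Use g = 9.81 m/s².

m ≈ 49 kg

Taking torques about the knife-edge (at 1.81 m from the left end):
Beam weight: 4.45 × 9.81 = 43.65 N down at 1.46 m → arm 0.35 m, τ = 43.65 × 0.35 = 15.28 N·m counterclockwise.
Sign: 23.7 × 9.81 = 232.5 N down at 0.151 m → arm 1.659 m, τ = 232.5 × 1.659 = 385.7 N·m counterclockwise.
Load: 15.5 × 9.81 = 152.1 N down at 2.17 m → arm 0.36 m, τ = 152.1 × 0.36 = 54.76 N·m clockwise.
Net moment of known loads = 346.2 N·m counterclockwise.
An unknown mass m at 2.53 m has arm 0.72 m; its moment is m·g·0.72 clockwise.
Στ = 0 ⇒ m × 9.81 × 0.72 = 346.2 ⇒ m = 346.2 / (9.81 × 0.72) = 49 kg.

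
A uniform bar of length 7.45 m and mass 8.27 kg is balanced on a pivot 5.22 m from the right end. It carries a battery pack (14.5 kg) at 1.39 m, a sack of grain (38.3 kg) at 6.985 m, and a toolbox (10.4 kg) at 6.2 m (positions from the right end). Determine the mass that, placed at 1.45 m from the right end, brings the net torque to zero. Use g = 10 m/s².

m ≈ 2.62 kg

Taking torques about the pivot (at 5.22 m from the right end):
Beam weight: 8.27 × 10 = 82.7 N down at 3.725 m → arm 1.495 m, τ = 82.7 × 1.495 = 123.6 N·m clockwise.
Battery pack: 14.5 × 10 = 145 N down at 1.39 m → arm 3.83 m, τ = 145 × 3.83 = 555.4 N·m clockwise.
Sack of grain: 38.3 × 10 = 383 N down at 6.985 m → arm 1.765 m, τ = 383 × 1.765 = 676 N·m counterclockwise.
Toolbox: 10.4 × 10 = 104 N down at 6.2 m → arm 0.98 m, τ = 104 × 0.98 = 101.9 N·m counterclockwise.
Net moment of known loads = 98.9 N·m counterclockwise.
An unknown mass m at 1.45 m has arm 3.77 m; its moment is m·g·3.77 clockwise.
Στ = 0 ⇒ m × 10 × 3.77 = 98.9 ⇒ m = 98.9 / (10 × 3.77) = 2.62 kg.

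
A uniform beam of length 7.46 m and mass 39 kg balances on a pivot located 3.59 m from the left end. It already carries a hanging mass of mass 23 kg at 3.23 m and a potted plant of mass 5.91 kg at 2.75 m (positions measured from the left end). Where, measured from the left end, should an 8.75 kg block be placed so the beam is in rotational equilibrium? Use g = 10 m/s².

x ≈ 4.48 m from the left end

Taking torques about the pivot (at 3.59 m from the left end):
Beam weight: 39 × 10 = 390 N down at 3.73 m → arm 0.14 m, τ = 390 × 0.14 = 54.6 N·m clockwise.
Hanging mass: 23 × 10 = 230 N down at 3.23 m → arm 0.36 m, τ = 230 × 0.36 = 82.8 N·m counterclockwise.
Potted plant: 5.91 × 10 = 59.1 N down at 2.75 m → arm 0.84 m, τ = 59.1 × 0.84 = 49.64 N·m counterclockwise.
Net moment of existing loads = 77.84 N·m counterclockwise.
The block weighs 8.75 × 10 = 87.5 N and must supply an equal clockwise moment, so its lever arm about the pivot is 77.84 / 87.5 = 0.89 m.
That puts it at 3.59 + 0.89 = 4.48 m from the left end.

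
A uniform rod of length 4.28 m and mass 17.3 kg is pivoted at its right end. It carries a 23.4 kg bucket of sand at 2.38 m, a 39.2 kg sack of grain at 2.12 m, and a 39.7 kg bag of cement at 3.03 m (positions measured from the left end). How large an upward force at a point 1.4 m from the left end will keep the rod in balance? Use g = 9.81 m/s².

F ≈ 735 N

Sum moments about the right end (the unknown pivot reaction has zero arm there).
Beam weight: 17.3 × 9.81 = 169.7 N down at 2.14 m → arm 2.14 m, τ = 169.7 × 2.14 = 363.2 N·m counterclockwise.
Bucket of sand: 23.4 × 9.81 = 229.6 N down at 2.38 m → arm 1.9 m, τ = 229.6 × 1.9 = 436.2 N·m counterclockwise.
Sack of grain: 39.2 × 9.81 = 384.6 N down at 2.12 m → arm 2.16 m, τ = 384.6 × 2.16 = 830.7 N·m counterclockwise.
Bag of cement: 39.7 × 9.81 = 389.5 N down at 3.03 m → arm 1.25 m, τ = 389.5 × 1.25 = 486.9 N·m counterclockwise.
Net moment of the loads = 2117 N·m counterclockwise.
The upward force F acts at a point 1.4 m from the left end, arm 2.88 m, giving F × 2.88 clockwise.
Setting net torque to zero: F × 2.88 = 2117 → F = 2117 / 2.88 = 735 N.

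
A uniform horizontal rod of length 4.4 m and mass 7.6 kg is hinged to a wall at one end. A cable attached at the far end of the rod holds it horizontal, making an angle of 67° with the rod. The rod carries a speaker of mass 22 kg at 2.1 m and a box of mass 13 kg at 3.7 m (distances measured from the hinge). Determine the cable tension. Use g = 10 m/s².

Take moments about the hinge.
Beam weight: 7.6 × 10 = 76 N down at 2.2 m → arm 2.2 m, τ = 76 × 2.2 = 167.2 N·m clockwise.
Speaker: 22 × 10 = 220 N down at 2.1 m → arm 2.1 m, τ = 220 × 2.1 = 462 N·m clockwise.
Box: 13 × 10 = 130 N down at 3.7 m → arm 3.7 m, τ = 130 × 3.7 = 481 N·m clockwise.
Total clockwise load moment = 1110 N·m.
The cable tension T acts at 4.4 m; only its component perpendicular to the rod, T sinθ, produces torque. sin 67° = 0.9205.
Balancing moments: T × 4.4 × 0.9205 = 1110, giving T = 1110 / 4.05 = 274 N.

T ≈ 274 N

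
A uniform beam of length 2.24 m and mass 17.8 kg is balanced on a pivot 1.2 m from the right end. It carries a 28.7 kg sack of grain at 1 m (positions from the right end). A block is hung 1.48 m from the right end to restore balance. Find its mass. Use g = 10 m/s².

m ≈ 25.6 kg

Choose the pivot (at 1.2 m from the right end) as the axis so the support reaction has zero arm there.
Beam weight: 17.8 × 10 = 178 N down at 1.12 m → arm 0.08 m, τ = 178 × 0.08 = 14.24 N·m clockwise.
Sack of grain: 28.7 × 10 = 287 N down at 1 m → arm 0.2 m, τ = 287 × 0.2 = 57.4 N·m clockwise.
Net moment of known loads = 71.64 N·m clockwise.
An unknown mass m at 1.48 m has arm 0.28 m; its moment is m·g·0.28 counterclockwise.
Balancing moments: m × 10 × 0.28 = 71.64, giving m = 71.64 / (10 × 0.28) = 25.6 kg.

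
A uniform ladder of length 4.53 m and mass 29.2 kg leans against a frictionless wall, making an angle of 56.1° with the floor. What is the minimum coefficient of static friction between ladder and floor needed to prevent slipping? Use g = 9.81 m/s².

Take moments about the foot of the ladder.
Ladder weight 29.2×9.81 = 286.5 N acts at 2.265 m along the ladder; its horizontal arm is 2.265·cos56.1° = 1.263 m → τ = 361.8 N·m clockwise.
Wall normal N acts horizontally at the top; its moment arm is the height L sinθ = 4.53·sin56.1° = 3.76 m, counterclockwise.
For rotational equilibrium, N × 3.76 = 361.8, so N = 96.22 N.
ΣFx = 0 ⇒ f = N_wall = 96.22 N. ΣFy = 0 ⇒ N_floor = 286.5 N.
μ_min = f / N_floor = 96.22 / 286.5 = 0.336.

μ_min ≈ 0.336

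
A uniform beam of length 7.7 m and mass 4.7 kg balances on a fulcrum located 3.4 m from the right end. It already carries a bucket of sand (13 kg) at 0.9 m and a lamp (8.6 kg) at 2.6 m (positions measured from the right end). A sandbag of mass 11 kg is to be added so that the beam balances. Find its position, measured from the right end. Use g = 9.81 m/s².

Sum moments about the fulcrum (at 3.4 m from the right end) (the support reaction has zero arm there).
Beam weight: 4.7 × 9.81 = 46.11 N down at 3.85 m → arm 0.45 m, τ = 46.11 × 0.45 = 20.75 N·m counterclockwise.
Bucket of sand: 13 × 9.81 = 127.5 N down at 0.9 m → arm 2.5 m, τ = 127.5 × 2.5 = 318.8 N·m clockwise.
Lamp: 8.6 × 9.81 = 84.37 N down at 2.6 m → arm 0.8 m, τ = 84.37 × 0.8 = 67.5 N·m clockwise.
Net moment of existing loads = 365.6 N·m clockwise.
The sandbag weighs 11 × 9.81 = 107.9 N and must supply an equal counterclockwise moment, so its lever arm about the fulcrum is 365.6 / 107.9 = 3.39 m.
That puts it at 3.4 + 3.39 = 6.79 m from the right end.

x ≈ 6.79 m from the right end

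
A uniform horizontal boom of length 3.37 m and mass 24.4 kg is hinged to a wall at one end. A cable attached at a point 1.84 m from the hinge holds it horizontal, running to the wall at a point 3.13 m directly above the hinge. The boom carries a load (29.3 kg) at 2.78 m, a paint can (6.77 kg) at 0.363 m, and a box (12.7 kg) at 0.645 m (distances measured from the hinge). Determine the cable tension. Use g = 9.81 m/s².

T ≈ 824 N

Take moments about the hinge.
Beam weight: 24.4 × 9.81 = 239.4 N down at 1.685 m → arm 1.685 m, τ = 239.4 × 1.685 = 403.4 N·m clockwise.
Load: 29.3 × 9.81 = 287.4 N down at 2.78 m → arm 2.78 m, τ = 287.4 × 2.78 = 799 N·m clockwise.
Paint can: 6.77 × 9.81 = 66.41 N down at 0.363 m → arm 0.363 m, τ = 66.41 × 0.363 = 24.11 N·m clockwise.
Box: 12.7 × 9.81 = 124.6 N down at 0.645 m → arm 0.645 m, τ = 124.6 × 0.645 = 80.37 N·m clockwise.
Total clockwise load moment = 1307 N·m.
The cable tension T acts at 1.84 m; only its component perpendicular to the boom, T sinθ, produces torque. sinθ = h/√(h²+d²) = 3.13/√(3.13²+1.84²) = 0.8621.
Στ = 0 ⇒ T × 1.84 × 0.8621 = 1307 ⇒ T = 1307 / 1.586 = 824 N.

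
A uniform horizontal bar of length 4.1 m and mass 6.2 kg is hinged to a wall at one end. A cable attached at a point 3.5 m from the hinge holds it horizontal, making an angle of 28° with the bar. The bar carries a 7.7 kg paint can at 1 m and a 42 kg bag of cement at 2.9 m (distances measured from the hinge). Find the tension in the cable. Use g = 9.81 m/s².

T ≈ 849 N

Sum moments about the hinge (the unknown hinge reaction has zero arm there).
Beam weight: 6.2 × 9.81 = 60.82 N down at 2.05 m → arm 2.05 m, τ = 60.82 × 2.05 = 124.7 N·m clockwise.
Paint can: 7.7 × 9.81 = 75.54 N down at 1 m → arm 1 m, τ = 75.54 × 1 = 75.54 N·m clockwise.
Bag of cement: 42 × 9.81 = 412 N down at 2.9 m → arm 2.9 m, τ = 412 × 2.9 = 1195 N·m clockwise.
Total clockwise load moment = 1395 N·m.
The cable tension T acts at 3.5 m; only its component perpendicular to the bar, T sinθ, produces torque. sin 28° = 0.4695.
Στ = 0 ⇒ T × 3.5 × 0.4695 = 1395 ⇒ T = 1395 / 1.643 = 849 N.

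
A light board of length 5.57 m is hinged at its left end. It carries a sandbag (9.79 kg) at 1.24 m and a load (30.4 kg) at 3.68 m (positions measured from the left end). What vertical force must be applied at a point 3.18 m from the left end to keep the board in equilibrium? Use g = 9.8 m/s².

About the left end:
Sandbag: 9.79 × 9.8 = 95.94 N down at 1.24 m → arm 1.24 m, τ = 95.94 × 1.24 = 119 N·m clockwise.
Load: 30.4 × 9.8 = 297.9 N down at 3.68 m → arm 3.68 m, τ = 297.9 × 3.68 = 1096 N·m clockwise.
Net moment of the loads = 1215 N·m clockwise.
The upward force F acts at a point 3.18 m from the left end, arm 3.18 m, giving F × 3.18 counterclockwise.
Στ = 0 ⇒ F × 3.18 = 1215 ⇒ F = 1215 / 3.18 = 382 N.

F ≈ 382 N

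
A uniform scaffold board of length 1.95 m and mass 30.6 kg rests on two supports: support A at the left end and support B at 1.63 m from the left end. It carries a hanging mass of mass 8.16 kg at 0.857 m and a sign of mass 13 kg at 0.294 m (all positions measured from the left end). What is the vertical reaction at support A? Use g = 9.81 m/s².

Take moments about support B.
Beam weight: 30.6 × 9.81 = 300.2 N down at 0.975 m → arm 0.655 m, τ = 300.2 × 0.655 = 196.6 N·m counterclockwise.
Hanging mass: 8.16 × 9.81 = 80.05 N down at 0.857 m → arm 0.773 m, τ = 80.05 × 0.773 = 61.88 N·m counterclockwise.
Sign: 13 × 9.81 = 127.5 N down at 0.294 m → arm 1.336 m, τ = 127.5 × 1.336 = 170.3 N·m counterclockwise.
Net load moment about support B = 428.8 N·m counterclockwise.
Reaction R at support A is upward at 0 m, arm 1.63 m → moment R × 1.63 clockwise.
Setting net torque to zero: R × 1.63 = 428.8 → R = 263 N.

R_A ≈ 263 N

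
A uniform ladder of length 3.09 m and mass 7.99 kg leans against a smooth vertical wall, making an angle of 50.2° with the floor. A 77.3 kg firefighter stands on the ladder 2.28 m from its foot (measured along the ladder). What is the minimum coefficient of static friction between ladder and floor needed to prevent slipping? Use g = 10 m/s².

μ_min ≈ 0.596

Take moments about the foot of the ladder.
Ladder weight 7.99×10 = 79.9 N acts at 1.545 m along the ladder; its horizontal arm is 1.545·cos50.2° = 0.989 m → τ = 79.02 N·m clockwise.
Firefighter: 77.3×10 = 773 N at 2.28 m → arm 1.459 m → τ = 1128 N·m clockwise.
Wall normal N acts horizontally at the top; its moment arm is the height L sinθ = 3.09·sin50.2° = 2.374 m, counterclockwise.
Setting net torque to zero: N × 2.374 = 1207 → N = 508.4 N.
ΣFx = 0 ⇒ f = N_wall = 508.4 N. ΣFy = 0 ⇒ N_floor = 852.9 N.
μ_min = f / N_floor = 508.4 / 852.9 = 0.596.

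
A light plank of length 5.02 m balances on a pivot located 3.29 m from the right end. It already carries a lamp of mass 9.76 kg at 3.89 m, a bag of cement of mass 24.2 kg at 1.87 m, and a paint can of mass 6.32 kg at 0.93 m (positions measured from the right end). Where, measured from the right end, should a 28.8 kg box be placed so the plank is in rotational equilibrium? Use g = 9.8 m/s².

Sum moments about the pivot (at 3.29 m from the right end) (the support reaction has zero arm there).
Lamp: 9.76 × 9.8 = 95.65 N down at 3.89 m → arm 0.6 m, τ = 95.65 × 0.6 = 57.39 N·m counterclockwise.
Bag of cement: 24.2 × 9.8 = 237.2 N down at 1.87 m → arm 1.42 m, τ = 237.2 × 1.42 = 336.8 N·m clockwise.
Paint can: 6.32 × 9.8 = 61.94 N down at 0.93 m → arm 2.36 m, τ = 61.94 × 2.36 = 146.2 N·m clockwise.
Net moment of existing loads = 425.6 N·m clockwise.
The box weighs 28.8 × 9.8 = 282.2 N and must supply an equal counterclockwise moment, so its lever arm about the pivot is 425.6 / 282.2 = 1.51 m.
That puts it at 3.29 + 1.51 = 4.8 m from the right end.

x ≈ 4.8 m from the right end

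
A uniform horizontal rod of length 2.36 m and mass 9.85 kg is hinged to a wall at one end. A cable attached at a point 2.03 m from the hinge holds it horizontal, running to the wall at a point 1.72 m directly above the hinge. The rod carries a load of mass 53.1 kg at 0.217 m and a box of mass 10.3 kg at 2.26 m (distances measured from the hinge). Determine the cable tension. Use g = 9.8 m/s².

T ≈ 347 N

Choose the hinge as the axis so the unknown hinge reaction has zero arm there.
Beam weight: 9.85 × 9.8 = 96.53 N down at 1.18 m → arm 1.18 m, τ = 96.53 × 1.18 = 113.9 N·m clockwise.
Load: 53.1 × 9.8 = 520.4 N down at 0.217 m → arm 0.217 m, τ = 520.4 × 0.217 = 112.9 N·m clockwise.
Box: 10.3 × 9.8 = 100.9 N down at 2.26 m → arm 2.26 m, τ = 100.9 × 2.26 = 228 N·m clockwise.
Total clockwise load moment = 454.8 N·m.
The cable tension T acts at 2.03 m; only its component perpendicular to the rod, T sinθ, produces torque. sinθ = h/√(h²+d²) = 1.72/√(1.72²+2.03²) = 0.6464.
Balancing moments: T × 2.03 × 0.6464 = 454.8, giving T = 454.8 / 1.312 = 347 N.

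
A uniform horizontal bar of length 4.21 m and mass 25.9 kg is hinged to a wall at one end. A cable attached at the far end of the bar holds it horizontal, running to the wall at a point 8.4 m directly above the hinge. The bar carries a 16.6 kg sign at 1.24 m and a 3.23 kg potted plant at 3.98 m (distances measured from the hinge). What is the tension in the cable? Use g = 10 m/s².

T ≈ 234 N

Sum moments about the hinge (the unknown hinge reaction has zero arm there).
Beam weight: 25.9 × 10 = 259 N down at 2.105 m → arm 2.105 m, τ = 259 × 2.105 = 545.2 N·m clockwise.
Sign: 16.6 × 10 = 166 N down at 1.24 m → arm 1.24 m, τ = 166 × 1.24 = 205.8 N·m clockwise.
Potted plant: 3.23 × 10 = 32.3 N down at 3.98 m → arm 3.98 m, τ = 32.3 × 3.98 = 128.6 N·m clockwise.
Total clockwise load moment = 879.6 N·m.
The cable tension T acts at 4.21 m; only its component perpendicular to the bar, T sinθ, produces torque. sinθ = h/√(h²+d²) = 8.4/√(8.4²+4.21²) = 0.894.
Setting net torque to zero: T × 4.21 × 0.894 = 879.6 → T = 879.6 / 3.764 = 234 N.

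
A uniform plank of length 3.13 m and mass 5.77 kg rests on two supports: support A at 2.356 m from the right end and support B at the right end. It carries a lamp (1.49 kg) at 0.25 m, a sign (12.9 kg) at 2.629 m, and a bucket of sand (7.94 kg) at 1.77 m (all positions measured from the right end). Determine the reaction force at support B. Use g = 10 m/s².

Sum moments about support A (its reaction then has zero moment arm).
Beam weight: 5.77 × 10 = 57.7 N down at 1.565 m → arm 0.791 m, τ = 57.7 × 0.791 = 45.64 N·m clockwise.
Lamp: 1.49 × 10 = 14.9 N down at 0.25 m → arm 2.106 m, τ = 14.9 × 2.106 = 31.38 N·m clockwise.
Sign: 12.9 × 10 = 129 N down at 2.629 m → arm 0.273 m, τ = 129 × 0.273 = 35.22 N·m counterclockwise.
Bucket of sand: 7.94 × 10 = 79.4 N down at 1.77 m → arm 0.586 m, τ = 79.4 × 0.586 = 46.53 N·m clockwise.
Net load moment about support A = 88.33 N·m clockwise.
Reaction R at support B is upward at 0 m, arm 2.356 m → moment R × 2.356 counterclockwise.
Balancing moments: R × 2.356 = 88.33, giving R = 37.5 N.

R_B ≈ 37.5 N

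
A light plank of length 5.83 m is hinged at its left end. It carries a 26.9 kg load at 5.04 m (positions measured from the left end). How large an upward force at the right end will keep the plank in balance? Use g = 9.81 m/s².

Choose the left end as the axis so the unknown pivot reaction has zero arm there.
Load: 26.9 × 9.81 = 263.9 N down at 5.04 m → arm 5.04 m, τ = 263.9 × 5.04 = 1330 N·m clockwise.
Net moment of the loads = 1330 N·m clockwise.
The upward force F acts at the right end, arm 5.83 m, giving F × 5.83 counterclockwise.
For rotational equilibrium, F × 5.83 = 1330, so F = 1330 / 5.83 = 228 N.

F ≈ 228 N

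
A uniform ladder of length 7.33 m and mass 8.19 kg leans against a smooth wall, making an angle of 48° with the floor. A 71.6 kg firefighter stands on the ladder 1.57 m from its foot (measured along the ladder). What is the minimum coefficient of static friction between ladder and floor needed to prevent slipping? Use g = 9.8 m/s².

μ_min ≈ 0.219

Take moments about the foot of the ladder.
Ladder weight 8.19×9.8 = 80.26 N acts at 3.665 m along the ladder; its horizontal arm is 3.665·cos48° = 2.452 m → τ = 196.8 N·m clockwise.
Firefighter: 71.6×9.8 = 701.7 N at 1.57 m → arm 1.051 m → τ = 737.5 N·m clockwise.
Wall normal N acts horizontally at the top; its moment arm is the height L sinθ = 7.33·sin48° = 5.447 m, counterclockwise.
Balancing moments: N × 5.447 = 934.3, giving N = 171.5 N.
ΣFx = 0 ⇒ f = N_wall = 171.5 N. ΣFy = 0 ⇒ N_floor = 782 N.
μ_min = f / N_floor = 171.5 / 782 = 0.219.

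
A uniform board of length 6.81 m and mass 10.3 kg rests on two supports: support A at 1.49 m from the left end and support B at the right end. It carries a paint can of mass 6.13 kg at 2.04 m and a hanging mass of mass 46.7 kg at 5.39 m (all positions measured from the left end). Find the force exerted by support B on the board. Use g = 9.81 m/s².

Take moments about support A.
Beam weight: 10.3 × 9.81 = 101 N down at 3.405 m → arm 1.915 m, τ = 101 × 1.915 = 193.4 N·m clockwise.
Paint can: 6.13 × 9.81 = 60.14 N down at 2.04 m → arm 0.55 m, τ = 60.14 × 0.55 = 33.08 N·m clockwise.
Hanging mass: 46.7 × 9.81 = 458.1 N down at 5.39 m → arm 3.9 m, τ = 458.1 × 3.9 = 1787 N·m clockwise.
Net load moment about support A = 2013 N·m clockwise.
Reaction R at support B is upward at 6.81 m, arm 5.32 m → moment R × 5.32 counterclockwise.
For rotational equilibrium, R × 5.32 = 2013, so R = 378 N.

R_B ≈ 378 N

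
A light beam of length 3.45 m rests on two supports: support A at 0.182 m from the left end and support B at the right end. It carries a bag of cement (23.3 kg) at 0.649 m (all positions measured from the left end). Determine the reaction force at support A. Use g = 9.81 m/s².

R_A ≈ 196 N

Take moments about support B.
Bag of cement: 23.3 × 9.81 = 228.6 N down at 0.649 m → arm 2.801 m, τ = 228.6 × 2.801 = 640.3 N·m counterclockwise.
Net load moment about support B = 640.3 N·m counterclockwise.
Reaction R at support A is upward at 0.182 m, arm 3.268 m → moment R × 3.268 clockwise.
Στ = 0 ⇒ R × 3.268 = 640.3 ⇒ R = 196 N.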